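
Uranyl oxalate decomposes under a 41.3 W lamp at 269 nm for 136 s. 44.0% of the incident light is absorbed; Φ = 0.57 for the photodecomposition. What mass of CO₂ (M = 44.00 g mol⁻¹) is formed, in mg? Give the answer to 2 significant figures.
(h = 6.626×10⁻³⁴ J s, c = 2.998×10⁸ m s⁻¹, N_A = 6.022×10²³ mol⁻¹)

Photon energy at 269 nm: hc/λ = (6.626×10⁻³⁴)(2.998×10⁸)/(269×10⁻⁹) = 7.385×10⁻¹⁹ J.
Energy delivered: (41.3 W)(136 s) = 5617 J.
Photons incident: 5617 / 7.385×10⁻¹⁹ = 7.606×10²¹, i.e. 7.606×10²¹/6.022×10²³ = 0.01263 mol.
Photons absorbed: 0.440 × 0.01263 = 0.005557 mol.
Product: Φ × n_abs = 0.57 × 0.005557 = 0.003167 mol.
Mass: 0.003167 × 44.00 = 0.1393 g = 140 mg.

140 mg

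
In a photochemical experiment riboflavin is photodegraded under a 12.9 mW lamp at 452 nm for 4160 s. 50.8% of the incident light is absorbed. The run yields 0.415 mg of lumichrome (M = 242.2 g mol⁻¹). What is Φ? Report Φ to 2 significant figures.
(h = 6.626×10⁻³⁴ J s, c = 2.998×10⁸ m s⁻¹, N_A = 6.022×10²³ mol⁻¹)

Φ = 0.017

Product: 0.415 mg / 242.2 g mol⁻¹ = 1.713×10⁻⁶ mol.
Photon energy at 452 nm: hc/λ = (6.626×10⁻³⁴)(2.998×10⁸)/(452×10⁻⁹) = 4.395×10⁻¹⁹ J.
Energy delivered: (12.9 mW)(4160 s) = 53.66 J.
Photons incident: 53.66 / 4.395×10⁻¹⁹ = 1.221×10²⁰, i.e. 1.221×10²⁰/6.022×10²³ = 2.028×10⁻⁴ mol.
Photons absorbed: 0.508 × 2.028×10⁻⁴ = 1.030×10⁻⁴ mol.
Φ = 1.713×10⁻⁶ mol / 1.030×10⁻⁴ mol photons = 0.017.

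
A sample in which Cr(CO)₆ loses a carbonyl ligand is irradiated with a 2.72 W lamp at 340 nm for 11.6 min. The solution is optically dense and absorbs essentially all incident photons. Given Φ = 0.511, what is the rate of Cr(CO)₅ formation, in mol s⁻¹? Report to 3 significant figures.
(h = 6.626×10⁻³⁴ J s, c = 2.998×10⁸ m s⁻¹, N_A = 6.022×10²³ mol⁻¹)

Photon energy at 340 nm: hc/λ = (6.626×10⁻³⁴)(2.998×10⁸)/(340×10⁻⁹) = 5.843×10⁻¹⁹ J.
Energy delivered: (2.72 W)(696 s) = 1893 J.
Photons incident: 1893 / 5.843×10⁻¹⁹ = 3.240×10²¹, i.e. 3.240×10²¹/6.022×10²³ = 0.005380 mol.
Product formed: 0.511 × 0.005380 = 0.002749 mol.
Rate: 0.002749 / 696 s = 3.95×10⁻⁶ mol s⁻¹.

3.95×10⁻⁶ mol s⁻¹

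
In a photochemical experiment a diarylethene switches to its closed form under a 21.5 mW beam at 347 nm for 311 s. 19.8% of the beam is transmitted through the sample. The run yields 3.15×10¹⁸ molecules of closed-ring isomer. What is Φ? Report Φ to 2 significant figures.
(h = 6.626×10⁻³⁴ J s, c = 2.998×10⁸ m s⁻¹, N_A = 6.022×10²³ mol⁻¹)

Product: 3.15×10¹⁸ / 6.022×10²³ = 5.231×10⁻⁶ mol.
Photon energy at 347 nm: hc/λ = (6.626×10⁻³⁴)(2.998×10⁸)/(347×10⁻⁹) = 5.725×10⁻¹⁹ J.
Energy delivered: (21.5 mW)(311 s) = 6.687 J.
Photons incident: 6.687 / 5.725×10⁻¹⁹ = 1.168×10¹⁹, i.e. 1.168×10¹⁹/6.022×10²³ = 1.940×10⁻⁵ mol.
Fraction absorbed: 1 − 19.8/100 = 0.8020.
Photons absorbed: 0.8020 × 1.940×10⁻⁵ = 1.556×10⁻⁵ mol.
Φ = 5.231×10⁻⁶ mol / 1.556×10⁻⁵ mol photons = 0.34.

Φ = 0.34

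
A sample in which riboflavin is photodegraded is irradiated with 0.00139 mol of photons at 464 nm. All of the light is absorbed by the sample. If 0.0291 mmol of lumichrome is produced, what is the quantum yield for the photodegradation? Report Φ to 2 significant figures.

Product: 0.0291 mmol = 2.91×10⁻⁵ mol.
Φ = 2.91×10⁻⁵ mol / 0.00139 mol photons = 0.021.

Φ = 0.021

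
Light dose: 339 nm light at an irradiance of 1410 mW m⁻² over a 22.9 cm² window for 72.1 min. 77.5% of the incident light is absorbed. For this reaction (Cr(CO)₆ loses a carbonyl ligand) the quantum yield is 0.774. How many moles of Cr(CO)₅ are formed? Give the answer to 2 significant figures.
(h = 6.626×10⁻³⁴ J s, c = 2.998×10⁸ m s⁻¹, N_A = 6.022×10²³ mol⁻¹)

2.4×10⁻⁵ mol

Photon energy at 339 nm: hc/λ = (6.626×10⁻³⁴)(2.998×10⁸)/(339×10⁻⁹) = 5.860×10⁻¹⁹ J.
Energy delivered: (1410 mW m⁻²)(22.9×10⁻⁴ m²)(4326 s) = 13.97 J.
Photons incident: 13.97 / 5.860×10⁻¹⁹ = 2.384×10¹⁹, i.e. 2.384×10¹⁹/6.022×10²³ = 3.959×10⁻⁵ mol.
Photons absorbed: 0.775 × 3.959×10⁻⁵ = 3.068×10⁻⁵ mol.
Product: Φ × n_abs = 0.774 × 3.068×10⁻⁵ = 2.375×10⁻⁵ mol.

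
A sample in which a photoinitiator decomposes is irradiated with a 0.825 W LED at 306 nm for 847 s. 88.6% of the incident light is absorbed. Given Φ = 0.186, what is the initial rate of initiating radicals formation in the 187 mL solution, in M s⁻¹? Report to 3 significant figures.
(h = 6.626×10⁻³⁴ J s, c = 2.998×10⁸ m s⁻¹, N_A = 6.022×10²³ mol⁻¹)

1.86×10⁻⁶ M s⁻¹

Photon energy at 306 nm: hc/λ = (6.626×10⁻³⁴)(2.998×10⁸)/(306×10⁻⁹) = 6.492×10⁻¹⁹ J.
Energy delivered: (0.825 W)(847 s) = 698.8 J.
Photons incident: 698.8 / 6.492×10⁻¹⁹ = 1.076×10²¹, i.e. 1.076×10²¹/6.022×10²³ = 0.001787 mol.
Photons absorbed: 0.886 × 0.001787 = 0.001583 mol.
Product formed: 0.186 × 0.001583 = 2.944×10⁻⁴ mol.
Rate: 2.944×10⁻⁴ mol / (847 s × 0.187 L) = 1.86×10⁻⁶ M s⁻¹.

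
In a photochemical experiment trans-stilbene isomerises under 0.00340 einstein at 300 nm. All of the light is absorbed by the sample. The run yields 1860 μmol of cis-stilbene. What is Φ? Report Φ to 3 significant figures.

Φ = 0.547

Product: 1860 μmol = 0.00186 mol.
Φ = 0.00186 mol / 0.00340 mol photons = 0.547.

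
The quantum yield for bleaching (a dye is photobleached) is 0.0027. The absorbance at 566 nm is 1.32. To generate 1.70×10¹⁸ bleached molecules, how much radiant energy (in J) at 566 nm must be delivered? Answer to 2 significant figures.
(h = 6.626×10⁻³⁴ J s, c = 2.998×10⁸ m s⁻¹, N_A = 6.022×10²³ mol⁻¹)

230 J

Product: 1.70×10¹⁸ / 6.022×10²³ = 2.823×10⁻⁶ mol.
Photons that must be absorbed: 2.823×10⁻⁶ / 0.0027 = 0.001046 mol.
Fraction absorbed: 1 − 10^(−1.32) = 0.9521.
Incident photons needed: 0.001046 / 0.9521 = 0.001099 mol.
Photon energy: hc/λ = 3.510×10⁻¹⁹ J; per mole, 2.114×10⁵ J mol⁻¹.
Energy required: 0.001099 × 2.114×10⁵ = 230 J.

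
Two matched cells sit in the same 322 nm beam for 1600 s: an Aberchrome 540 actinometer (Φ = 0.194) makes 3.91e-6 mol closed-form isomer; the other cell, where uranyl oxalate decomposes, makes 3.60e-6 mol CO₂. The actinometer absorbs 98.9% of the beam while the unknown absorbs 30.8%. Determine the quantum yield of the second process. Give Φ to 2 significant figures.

Photons absorbed by the actinometer: 3.91e-6 / 0.194 = 2.015e-5 mol.
Incident flux: 2.015e-5 / 0.989 = 2.037e-5 einstein.
Absorbed by unknown: 0.308 × 2.037e-5 = 6.274e-6 mol.
Φ(unknown) = 3.60e-6 / 6.274e-6 = 0.57.

Φ = 0.57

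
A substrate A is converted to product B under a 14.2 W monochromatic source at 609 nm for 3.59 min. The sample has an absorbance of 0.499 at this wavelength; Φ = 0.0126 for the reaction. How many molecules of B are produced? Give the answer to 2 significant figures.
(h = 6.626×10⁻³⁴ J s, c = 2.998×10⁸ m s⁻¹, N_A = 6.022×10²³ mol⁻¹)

8.1×10¹⁹ molecules

Photon energy at 609 nm: hc/λ = (6.626×10⁻³⁴)(2.998×10⁸)/(609×10⁻⁹) = 3.262×10⁻¹⁹ J.
Energy delivered: (14.2 W)(215.4 s) = 3059 J.
Photons incident: 3059 / 3.262×10⁻¹⁹ = 9.378×10²¹, i.e. 9.378×10²¹/6.022×10²³ = 0.01557 mol.
Fraction absorbed: 1 − 10^(−0.499) = 0.6830.
Photons absorbed: 0.6830 × 0.01557 = 0.01063 mol.
Product: Φ × n_abs = 0.0126 × 0.01063 = 1.339×10⁻⁴ mol.
As a count: 1.339×10⁻⁴ × 6.022×10²³ = 8.1×10¹⁹.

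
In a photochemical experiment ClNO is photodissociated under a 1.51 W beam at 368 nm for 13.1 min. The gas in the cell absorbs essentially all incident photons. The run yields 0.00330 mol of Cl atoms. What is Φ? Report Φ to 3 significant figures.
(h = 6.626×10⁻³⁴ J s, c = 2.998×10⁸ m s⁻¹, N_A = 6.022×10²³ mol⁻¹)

Φ = 0.904

Photon energy at 368 nm: hc/λ = (6.626×10⁻³⁴)(2.998×10⁸)/(368×10⁻⁹) = 5.398×10⁻¹⁹ J.
Energy delivered: (1.51 W)(786 s) = 1187 J.
Photons incident: 1187 / 5.398×10⁻¹⁹ = 2.199×10²¹, i.e. 2.199×10²¹/6.022×10²³ = 0.003652 mol.
Φ = 0.00330 mol / 0.003652 mol photons = 0.904.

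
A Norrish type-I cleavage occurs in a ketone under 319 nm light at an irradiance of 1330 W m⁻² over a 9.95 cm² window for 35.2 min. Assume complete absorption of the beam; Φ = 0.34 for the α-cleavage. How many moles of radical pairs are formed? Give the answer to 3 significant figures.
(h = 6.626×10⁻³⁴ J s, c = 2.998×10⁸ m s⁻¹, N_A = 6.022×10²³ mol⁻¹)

Photon energy at 319 nm: hc/λ = (6.626×10⁻³⁴)(2.998×10⁸)/(319×10⁻⁹) = 6.227×10⁻¹⁹ J.
Energy delivered: (1330 W m⁻²)(9.95×10⁻⁴ m²)(2112 s) = 2795 J.
Photons incident: 2795 / 6.227×10⁻¹⁹ = 4.489×10²¹, i.e. 4.489×10²¹/6.022×10²³ = 0.007454 mol.
Product: Φ × n_abs = 0.34 × 0.007454 = 0.002534 mol.

0.00253 mol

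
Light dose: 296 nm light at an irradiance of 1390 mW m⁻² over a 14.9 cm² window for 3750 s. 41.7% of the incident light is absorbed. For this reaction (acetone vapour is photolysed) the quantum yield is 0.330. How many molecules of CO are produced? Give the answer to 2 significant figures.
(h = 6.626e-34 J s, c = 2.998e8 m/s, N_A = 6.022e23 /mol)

1.6e18 molecules

Photon energy at 296 nm: hc/λ = (6.626e-34)(2.998e8)/(296e-9) = 6.711e-19 J.
Energy delivered: (1390 mW m⁻²)(14.9e-4 m²)(3750 s) = 7.767 J.
Photons incident: 7.767 / 6.711e-19 = 1.157e19, i.e. 1.157e19/6.022e23 = 1.921e-5 mol.
Photons absorbed: 0.417 × 1.921e-5 = 8.011e-6 mol.
Product: Φ × n_abs = 0.330 × 8.011e-6 = 2.644e-6 mol.
As a count: 2.644e-6 × 6.022e23 = 1.6e18.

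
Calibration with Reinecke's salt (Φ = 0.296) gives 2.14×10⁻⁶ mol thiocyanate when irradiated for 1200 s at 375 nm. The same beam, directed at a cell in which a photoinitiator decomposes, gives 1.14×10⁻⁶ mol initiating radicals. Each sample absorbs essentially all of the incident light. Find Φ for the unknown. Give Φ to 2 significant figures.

Photons absorbed by the actinometer: 2.14×10⁻⁶ / 0.296 = 7.230×10⁻⁶ mol.
Φ(unknown) = 1.14×10⁻⁶ / 7.230×10⁻⁶ = 0.16.

Φ = 0.16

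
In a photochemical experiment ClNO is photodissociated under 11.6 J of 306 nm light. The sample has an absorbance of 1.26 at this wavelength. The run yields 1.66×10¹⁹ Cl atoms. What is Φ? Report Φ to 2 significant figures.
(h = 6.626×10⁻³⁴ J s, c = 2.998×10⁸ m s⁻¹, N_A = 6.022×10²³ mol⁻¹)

Φ = 0.98

Product: 1.66×10¹⁹ / 6.022×10²³ = 2.757×10⁻⁵ mol.
Photon energy at 306 nm: hc/λ = (6.626×10⁻³⁴)(2.998×10⁸)/(306×10⁻⁹) = 6.492×10⁻¹⁹ J.
Photons incident: 11.6 / 6.492×10⁻¹⁹ = 1.787×10¹⁹, i.e. 1.787×10¹⁹/6.022×10²³ = 2.967×10⁻⁵ mol.
Fraction absorbed: 1 − 10^(−1.26) = 0.9450.
Photons absorbed: 0.9450 × 2.967×10⁻⁵ = 2.804×10⁻⁵ mol.
Φ = 2.757×10⁻⁵ mol / 2.804×10⁻⁵ mol photons = 0.98.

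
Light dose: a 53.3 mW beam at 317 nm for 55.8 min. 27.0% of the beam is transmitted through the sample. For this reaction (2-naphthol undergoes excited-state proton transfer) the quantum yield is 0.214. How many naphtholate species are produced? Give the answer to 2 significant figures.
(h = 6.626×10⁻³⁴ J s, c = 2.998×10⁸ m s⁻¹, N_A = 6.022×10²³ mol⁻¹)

4.4×10¹⁹ species

Photon energy at 317 nm: hc/λ = (6.626×10⁻³⁴)(2.998×10⁸)/(317×10⁻⁹) = 6.266×10⁻¹⁹ J.
Energy delivered: (53.3 mW)(3348 s) = 178.4 J.
Photons incident: 178.4 / 6.266×10⁻¹⁹ = 2.847×10²⁰, i.e. 2.847×10²⁰/6.022×10²³ = 4.728×10⁻⁴ mol.
Fraction absorbed: 1 − 27.0/100 = 0.7300.
Photons absorbed: 0.7300 × 4.728×10⁻⁴ = 3.451×10⁻⁴ mol.
Product: Φ × n_abs = 0.214 × 3.451×10⁻⁴ = 7.385×10⁻⁵ mol.
As a count: 7.385×10⁻⁵ × 6.022×10²³ = 4.4×10¹⁹.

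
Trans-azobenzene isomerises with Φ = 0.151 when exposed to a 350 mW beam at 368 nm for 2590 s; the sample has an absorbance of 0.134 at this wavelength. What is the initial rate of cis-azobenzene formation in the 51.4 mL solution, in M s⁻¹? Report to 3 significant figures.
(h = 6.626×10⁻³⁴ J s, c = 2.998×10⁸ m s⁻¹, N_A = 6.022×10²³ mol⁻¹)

8.40×10⁻⁷ M s⁻¹

Photon energy at 368 nm: hc/λ = (6.626×10⁻³⁴)(2.998×10⁸)/(368×10⁻⁹) = 5.398×10⁻¹⁹ J.
Energy delivered: (350 mW)(2590 s) = 906.5 J.
Photons incident: 906.5 / 5.398×10⁻¹⁹ = 1.679×10²¹, i.e. 1.679×10²¹/6.022×10²³ = 0.002788 mol.
Fraction absorbed: 1 − 10^(−0.134) = 0.2655.
Photons absorbed: 0.2655 × 0.002788 = 7.402×10⁻⁴ mol.
Product formed: 0.151 × 7.402×10⁻⁴ = 1.118×10⁻⁴ mol.
Rate: 1.118×10⁻⁴ mol / (2590 s × 0.0514 L) = 8.40×10⁻⁷ M s⁻¹.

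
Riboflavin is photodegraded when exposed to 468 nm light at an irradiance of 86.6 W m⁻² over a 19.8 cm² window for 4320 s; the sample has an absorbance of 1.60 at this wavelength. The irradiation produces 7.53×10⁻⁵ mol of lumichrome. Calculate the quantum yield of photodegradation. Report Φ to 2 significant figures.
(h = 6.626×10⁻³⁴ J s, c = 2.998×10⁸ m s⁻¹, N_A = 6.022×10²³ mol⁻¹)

Φ = 0.027

Photon energy at 468 nm: hc/λ = (6.626×10⁻³⁴)(2.998×10⁸)/(468×10⁻⁹) = 4.245×10⁻¹⁹ J.
Energy delivered: (86.6 W m⁻²)(19.8×10⁻⁴ m²)(4320 s) = 740.7 J.
Photons incident: 740.7 / 4.245×10⁻¹⁹ = 1.745×10²¹, i.e. 1.745×10²¹/6.022×10²³ = 0.002898 mol.
Fraction absorbed: 1 − 10^(−1.60) = 0.9749.
Photons absorbed: 0.9749 × 0.002898 = 0.002825 mol.
Φ = 7.53×10⁻⁵ mol / 0.002825 mol photons = 0.027.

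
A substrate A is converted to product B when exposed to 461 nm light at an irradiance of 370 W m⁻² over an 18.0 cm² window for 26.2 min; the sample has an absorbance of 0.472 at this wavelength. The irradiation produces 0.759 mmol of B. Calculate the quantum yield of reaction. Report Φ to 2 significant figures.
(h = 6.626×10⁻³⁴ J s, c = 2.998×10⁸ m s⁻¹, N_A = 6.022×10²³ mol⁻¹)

Φ = 0.28

Product: 0.759 mmol = 7.59×10⁻⁴ mol.
Photon energy at 461 nm: hc/λ = (6.626×10⁻³⁴)(2.998×10⁸)/(461×10⁻⁹) = 4.309×10⁻¹⁹ J.
Energy delivered: (370 W m⁻²)(18.0×10⁻⁴ m²)(1572 s) = 1047 J.
Photons incident: 1047 / 4.309×10⁻¹⁹ = 2.430×10²¹, i.e. 2.430×10²¹/6.022×10²³ = 0.004035 mol.
Fraction absorbed: 1 − 10^(−0.472) = 0.6627.
Photons absorbed: 0.6627 × 0.004035 = 0.002674 mol.
Φ = 7.59×10⁻⁴ mol / 0.002674 mol photons = 0.28.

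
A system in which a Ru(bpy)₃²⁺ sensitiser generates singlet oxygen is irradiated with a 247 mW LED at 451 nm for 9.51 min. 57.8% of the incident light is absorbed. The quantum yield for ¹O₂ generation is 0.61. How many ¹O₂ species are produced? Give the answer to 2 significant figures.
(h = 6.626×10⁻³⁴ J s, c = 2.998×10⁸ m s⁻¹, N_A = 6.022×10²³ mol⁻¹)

Photon energy at 451 nm: hc/λ = (6.626×10⁻³⁴)(2.998×10⁸)/(451×10⁻⁹) = 4.405×10⁻¹⁹ J.
Energy delivered: (247 mW)(570.6 s) = 140.9 J.
Photons incident: 140.9 / 4.405×10⁻¹⁹ = 3.199×10²⁰, i.e. 3.199×10²⁰/6.022×10²³ = 5.312×10⁻⁴ mol.
Photons absorbed: 0.578 × 5.312×10⁻⁴ = 3.070×10⁻⁴ mol.
Product: Φ × n_abs = 0.61 × 3.070×10⁻⁴ = 1.873×10⁻⁴ mol.
As a count: 1.873×10⁻⁴ × 6.022×10²³ = 1.1×10²⁰.

1.1×10²⁰ species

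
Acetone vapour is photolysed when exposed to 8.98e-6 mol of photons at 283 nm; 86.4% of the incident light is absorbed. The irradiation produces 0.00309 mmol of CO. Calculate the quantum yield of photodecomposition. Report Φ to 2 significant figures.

Product: 0.00309 mmol = 3.09e-6 mol.
Photons absorbed: 0.864 × 8.98e-6 = 7.759e-6 mol.
Φ = 3.09e-6 mol / 7.759e-6 mol photons = 0.40.

Φ = 0.40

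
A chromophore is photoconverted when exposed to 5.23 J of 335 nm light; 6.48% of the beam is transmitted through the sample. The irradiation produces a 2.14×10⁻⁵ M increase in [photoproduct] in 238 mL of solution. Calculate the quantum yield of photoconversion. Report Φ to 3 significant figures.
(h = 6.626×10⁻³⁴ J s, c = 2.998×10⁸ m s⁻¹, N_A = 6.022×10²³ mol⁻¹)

Φ = 0.372

Product: (2.14×10⁻⁵ M)(0.238 L) = 5.093×10⁻⁶ mol.
Photon energy at 335 nm: hc/λ = (6.626×10⁻³⁴)(2.998×10⁸)/(335×10⁻⁹) = 5.930×10⁻¹⁹ J.
Photons incident: 5.23 / 5.930×10⁻¹⁹ = 8.820×10¹⁸, i.e. 8.820×10¹⁸/6.022×10²³ = 1.465×10⁻⁵ mol.
Fraction absorbed: 1 − 6.48/100 = 0.9352.
Photons absorbed: 0.9352 × 1.465×10⁻⁵ = 1.370×10⁻⁵ mol.
Φ = 5.093×10⁻⁶ mol / 1.370×10⁻⁵ mol photons = 0.372.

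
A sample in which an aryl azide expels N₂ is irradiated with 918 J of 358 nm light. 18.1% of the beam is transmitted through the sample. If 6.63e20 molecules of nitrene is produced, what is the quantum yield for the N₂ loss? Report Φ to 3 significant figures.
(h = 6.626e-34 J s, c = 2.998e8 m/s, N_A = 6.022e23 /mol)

Product: 6.63e20 / 6.022e23 = 0.001101 mol.
Photon energy at 358 nm: hc/λ = (6.626e-34)(2.998e8)/(358e-9) = 5.549e-19 J.
Photons incident: 918 / 5.549e-19 = 1.654e21, i.e. 1.654e21/6.022e23 = 0.002747 mol.
Fraction absorbed: 1 − 18.1/100 = 0.8190.
Photons absorbed: 0.8190 × 0.002747 = 0.002250 mol.
Φ = 0.001101 mol / 0.002250 mol photons = 0.489.

Φ = 0.489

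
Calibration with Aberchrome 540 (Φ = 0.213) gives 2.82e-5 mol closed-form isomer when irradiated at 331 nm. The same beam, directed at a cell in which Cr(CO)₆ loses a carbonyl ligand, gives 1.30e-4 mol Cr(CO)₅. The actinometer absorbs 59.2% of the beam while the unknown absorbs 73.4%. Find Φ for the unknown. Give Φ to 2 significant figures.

Φ = 0.79

Photons absorbed by the actinometer: 2.82e-5 / 0.213 = 1.324e-4 mol.
Incident flux: 1.324e-4 / 0.592 = 2.236e-4 einstein.
Absorbed by unknown: 0.734 × 2.236e-4 = 1.641e-4 mol.
Φ(unknown) = 1.30e-4 / 1.641e-4 = 0.79.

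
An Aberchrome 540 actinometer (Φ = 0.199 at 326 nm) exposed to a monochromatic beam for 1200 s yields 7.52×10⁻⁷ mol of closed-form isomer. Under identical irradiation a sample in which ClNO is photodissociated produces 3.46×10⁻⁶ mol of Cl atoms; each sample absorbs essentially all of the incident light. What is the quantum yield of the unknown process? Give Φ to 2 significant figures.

Photons absorbed by the actinometer: 7.52×10⁻⁷ / 0.199 = 3.779×10⁻⁶ mol.
Φ(unknown) = 3.46×10⁻⁶ / 3.779×10⁻⁶ = 0.92.

Φ = 0.92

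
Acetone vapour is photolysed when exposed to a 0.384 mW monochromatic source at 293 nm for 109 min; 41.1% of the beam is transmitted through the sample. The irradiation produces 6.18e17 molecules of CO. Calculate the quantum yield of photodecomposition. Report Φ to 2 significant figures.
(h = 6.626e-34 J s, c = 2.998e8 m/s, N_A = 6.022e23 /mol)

Product: 6.18e17 / 6.022e23 = 1.026e-6 mol.
Photon energy at 293 nm: hc/λ = (6.626e-34)(2.998e8)/(293e-9) = 6.780e-19 J.
Energy delivered: (0.384 mW)(6540 s) = 2.511 J.
Photons incident: 2.511 / 6.780e-19 = 3.704e18, i.e. 3.704e18/6.022e23 = 6.151e-6 mol.
Fraction absorbed: 1 − 41.1/100 = 0.5890.
Photons absorbed: 0.5890 × 6.151e-6 = 3.623e-6 mol.
Φ = 1.026e-6 mol / 3.623e-6 mol photons = 0.28.

Φ = 0.28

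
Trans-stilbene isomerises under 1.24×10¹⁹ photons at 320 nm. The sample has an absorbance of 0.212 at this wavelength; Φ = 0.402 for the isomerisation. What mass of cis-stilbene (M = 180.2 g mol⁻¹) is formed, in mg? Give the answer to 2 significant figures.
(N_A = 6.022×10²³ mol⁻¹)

Moles of photons: 1.24×10¹⁹ / 6.022×10²³ = 2.059×10⁻⁵ mol.
Fraction absorbed: 1 − 10^(−0.212) = 0.3862.
Photons absorbed: 0.3862 × 2.059×10⁻⁵ = 7.952×10⁻⁶ mol.
Product: Φ × n_abs = 0.402 × 7.952×10⁻⁶ = 3.197×10⁻⁶ mol.
Mass: 3.197×10⁻⁶ × 180.2 = 5.761×10⁻⁴ g = 0.58 mg.

0.58 mg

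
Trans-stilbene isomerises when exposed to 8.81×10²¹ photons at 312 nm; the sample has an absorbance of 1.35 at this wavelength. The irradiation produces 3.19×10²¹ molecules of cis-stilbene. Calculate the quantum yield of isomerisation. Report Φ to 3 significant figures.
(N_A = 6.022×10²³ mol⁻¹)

Φ = 0.379

Product: 3.19×10²¹ / 6.022×10²³ = 0.005297 mol.
Moles of photons: 8.81×10²¹ / 6.022×10²³ = 0.01463 mol.
Fraction absorbed: 1 − 10^(−1.35) = 0.9553.
Photons absorbed: 0.9553 × 0.01463 = 0.01398 mol.
Φ = 0.005297 mol / 0.01398 mol photons = 0.379.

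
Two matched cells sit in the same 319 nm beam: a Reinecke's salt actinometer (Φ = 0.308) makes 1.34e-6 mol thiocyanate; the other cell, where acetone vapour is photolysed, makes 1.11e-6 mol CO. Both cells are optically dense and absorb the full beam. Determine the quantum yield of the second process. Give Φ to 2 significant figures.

Photons absorbed by the actinometer: 1.34e-6 / 0.308 = 4.351e-6 mol.
Φ(unknown) = 1.11e-6 / 4.351e-6 = 0.26.

Φ = 0.26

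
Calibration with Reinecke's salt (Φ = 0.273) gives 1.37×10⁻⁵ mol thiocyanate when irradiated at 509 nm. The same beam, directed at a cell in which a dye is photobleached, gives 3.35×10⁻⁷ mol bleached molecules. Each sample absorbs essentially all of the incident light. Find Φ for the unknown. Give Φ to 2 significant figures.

Photons absorbed by the actinometer: 1.37×10⁻⁵ / 0.273 = 5.018×10⁻⁵ mol.
Φ(unknown) = 3.35×10⁻⁷ / 5.018×10⁻⁵ = 0.0067.

Φ = 0.0067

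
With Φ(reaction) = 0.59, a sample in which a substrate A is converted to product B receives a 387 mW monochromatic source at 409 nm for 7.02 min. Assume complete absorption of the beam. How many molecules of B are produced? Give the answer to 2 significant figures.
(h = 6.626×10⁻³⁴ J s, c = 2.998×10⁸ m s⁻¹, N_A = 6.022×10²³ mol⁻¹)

Photon energy at 409 nm: hc/λ = (6.626×10⁻³⁴)(2.998×10⁸)/(409×10⁻⁹) = 4.857×10⁻¹⁹ J.
Energy delivered: (387 mW)(421.2 s) = 163.0 J.
Photons incident: 163.0 / 4.857×10⁻¹⁹ = 3.356×10²⁰, i.e. 3.356×10²⁰/6.022×10²³ = 5.573×10⁻⁴ mol.
Product: Φ × n_abs = 0.59 × 5.573×10⁻⁴ = 3.288×10⁻⁴ mol.
As a count: 3.288×10⁻⁴ × 6.022×10²³ = 2.0×10²⁰.

2.0×10²⁰ molecules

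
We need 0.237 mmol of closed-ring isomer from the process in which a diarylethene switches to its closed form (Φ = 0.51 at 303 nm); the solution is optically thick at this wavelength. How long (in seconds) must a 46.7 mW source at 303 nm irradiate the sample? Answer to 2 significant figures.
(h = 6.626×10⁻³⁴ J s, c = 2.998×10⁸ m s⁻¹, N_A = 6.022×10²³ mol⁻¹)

Product: 0.237 mmol = 2.37×10⁻⁴ mol.
Photons that must be absorbed: 2.37×10⁻⁴ / 0.51 = 4.647×10⁻⁴ mol.
Photon energy: hc/λ = 6.556×10⁻¹⁹ J; per mole, 3.948×10⁵ J mol⁻¹.
Energy required: 4.647×10⁻⁴ × 3.948×10⁵ = 183.5 J.
Time: 183.5 J / 0.0467 W = 3900 s.

t ≈ 3900 s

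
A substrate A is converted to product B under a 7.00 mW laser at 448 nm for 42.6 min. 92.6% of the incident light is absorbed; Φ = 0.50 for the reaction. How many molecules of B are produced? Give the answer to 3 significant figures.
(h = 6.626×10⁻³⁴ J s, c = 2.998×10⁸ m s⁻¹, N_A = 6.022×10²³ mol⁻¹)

1.87×10¹⁹ molecules

Photon energy at 448 nm: hc/λ = (6.626×10⁻³⁴)(2.998×10⁸)/(448×10⁻⁹) = 4.434×10⁻¹⁹ J.
Energy delivered: (7.00 mW)(2556 s) = 17.89 J.
Photons incident: 17.89 / 4.434×10⁻¹⁹ = 4.035×10¹⁹, i.e. 4.035×10¹⁹/6.022×10²³ = 6.700×10⁻⁵ mol.
Photons absorbed: 0.926 × 6.700×10⁻⁵ = 6.204×10⁻⁵ mol.
Product: Φ × n_abs = 0.50 × 6.204×10⁻⁵ = 3.102×10⁻⁵ mol.
As a count: 3.102×10⁻⁵ × 6.022×10²³ = 1.87×10¹⁹.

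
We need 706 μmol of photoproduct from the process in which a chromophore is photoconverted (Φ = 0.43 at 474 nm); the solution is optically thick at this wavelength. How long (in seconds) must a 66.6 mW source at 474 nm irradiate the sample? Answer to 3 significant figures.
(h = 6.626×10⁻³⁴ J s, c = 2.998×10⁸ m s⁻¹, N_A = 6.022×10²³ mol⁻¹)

Product: 706 μmol = 7.06×10⁻⁴ mol.
Photons that must be absorbed: 7.06×10⁻⁴ / 0.43 = 0.001642 mol.
Photon energy: hc/λ = 4.191×10⁻¹⁹ J; per mole, 2.524×10⁵ J mol⁻¹.
Energy required: 0.001642 × 2.524×10⁵ = 414.4 J.
Time: 414.4 J / 0.0666 W = 6220 s.

t ≈ 6220 s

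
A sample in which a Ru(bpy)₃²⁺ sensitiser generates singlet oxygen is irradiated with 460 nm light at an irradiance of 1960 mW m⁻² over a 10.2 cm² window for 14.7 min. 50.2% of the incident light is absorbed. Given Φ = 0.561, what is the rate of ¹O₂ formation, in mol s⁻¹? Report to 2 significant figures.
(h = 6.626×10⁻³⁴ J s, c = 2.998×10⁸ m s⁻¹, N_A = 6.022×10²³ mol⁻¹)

2.2×10⁻⁹ mol s⁻¹

Photon energy at 460 nm: hc/λ = (6.626×10⁻³⁴)(2.998×10⁸)/(460×10⁻⁹) = 4.318×10⁻¹⁹ J.
Energy delivered: (1960 mW m⁻²)(10.2×10⁻⁴ m²)(882 s) = 1.763 J.
Photons incident: 1.763 / 4.318×10⁻¹⁹ = 4.083×10¹⁸, i.e. 4.083×10¹⁸/6.022×10²³ = 6.780×10⁻⁶ mol.
Photons absorbed: 0.502 × 6.780×10⁻⁶ = 3.404×10⁻⁶ mol.
Product formed: 0.561 × 3.404×10⁻⁶ = 1.910×10⁻⁶ mol.
Rate: 1.910×10⁻⁶ / 882 s = 2.2×10⁻⁹ mol s⁻¹.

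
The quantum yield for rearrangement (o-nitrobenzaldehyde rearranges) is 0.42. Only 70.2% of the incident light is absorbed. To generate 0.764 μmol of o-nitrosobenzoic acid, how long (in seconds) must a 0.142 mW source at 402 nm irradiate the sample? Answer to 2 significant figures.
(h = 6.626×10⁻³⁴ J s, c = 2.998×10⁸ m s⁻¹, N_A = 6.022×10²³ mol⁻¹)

t ≈ 5400 s

Product: 0.764 μmol = 7.64×10⁻⁷ mol.
Photons that must be absorbed: 7.64×10⁻⁷ / 0.42 = 1.819×10⁻⁶ mol.
Incident photons needed: 1.819×10⁻⁶ / 0.702 = 2.591×10⁻⁶ mol.
Photon energy: hc/λ = 4.941×10⁻¹⁹ J; per mole, 2.975×10⁵ J mol⁻¹.
Energy required: 2.591×10⁻⁶ × 2.975×10⁵ = 0.7708 J.
Time: 0.7708 J / 0.000142 W = 5400 s.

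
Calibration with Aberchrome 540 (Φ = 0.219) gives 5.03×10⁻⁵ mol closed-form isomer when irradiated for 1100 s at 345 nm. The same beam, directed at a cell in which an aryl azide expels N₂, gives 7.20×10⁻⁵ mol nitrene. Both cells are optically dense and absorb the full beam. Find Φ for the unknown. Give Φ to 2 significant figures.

Photons absorbed by the actinometer: 5.03×10⁻⁵ / 0.219 = 2.297×10⁻⁴ mol.
Φ(unknown) = 7.20×10⁻⁵ / 2.297×10⁻⁴ = 0.31.

Φ = 0.31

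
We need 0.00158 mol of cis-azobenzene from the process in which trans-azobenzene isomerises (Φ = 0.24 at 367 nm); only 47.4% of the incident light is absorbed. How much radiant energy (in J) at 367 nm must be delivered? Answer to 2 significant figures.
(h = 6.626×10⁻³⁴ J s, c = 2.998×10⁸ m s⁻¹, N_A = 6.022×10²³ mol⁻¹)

Photons that must be absorbed: 0.00158 / 0.24 = 0.006583 mol.
Incident photons needed: 0.006583 / 0.474 = 0.01389 mol.
Photon energy: hc/λ = 5.413×10⁻¹⁹ J; per mole, 3.260×10⁵ J mol⁻¹.
Energy required: 0.01389 × 3.260×10⁵ = 4500 J.

4500 J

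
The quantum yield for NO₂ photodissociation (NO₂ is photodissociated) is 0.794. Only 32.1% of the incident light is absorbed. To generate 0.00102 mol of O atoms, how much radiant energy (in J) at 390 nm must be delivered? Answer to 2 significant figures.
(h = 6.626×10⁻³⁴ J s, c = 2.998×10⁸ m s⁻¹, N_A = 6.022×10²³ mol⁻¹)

Photons that must be absorbed: 0.00102 / 0.794 = 0.001285 mol.
Incident photons needed: 0.001285 / 0.321 = 0.004003 mol.
Photon energy: hc/λ = 5.094×10⁻¹⁹ J; per mole, 3.068×10⁵ J mol⁻¹.
Energy required: 0.004003 × 3.068×10⁵ = 1200 J.

1200 J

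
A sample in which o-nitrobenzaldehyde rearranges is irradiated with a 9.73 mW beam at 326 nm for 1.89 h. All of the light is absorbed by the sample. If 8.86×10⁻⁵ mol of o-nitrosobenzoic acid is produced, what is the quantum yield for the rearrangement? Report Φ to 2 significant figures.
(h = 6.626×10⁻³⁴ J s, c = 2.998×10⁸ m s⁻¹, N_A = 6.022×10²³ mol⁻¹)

Photon energy at 326 nm: hc/λ = (6.626×10⁻³⁴)(2.998×10⁸)/(326×10⁻⁹) = 6.093×10⁻¹⁹ J.
Energy delivered: (9.73 mW)(6804 s) = 66.20 J.
Photons incident: 66.20 / 6.093×10⁻¹⁹ = 1.086×10²⁰, i.e. 1.086×10²⁰/6.022×10²³ = 1.803×10⁻⁴ mol.
Φ = 8.86×10⁻⁵ mol / 1.803×10⁻⁴ mol photons = 0.49.

Φ = 0.49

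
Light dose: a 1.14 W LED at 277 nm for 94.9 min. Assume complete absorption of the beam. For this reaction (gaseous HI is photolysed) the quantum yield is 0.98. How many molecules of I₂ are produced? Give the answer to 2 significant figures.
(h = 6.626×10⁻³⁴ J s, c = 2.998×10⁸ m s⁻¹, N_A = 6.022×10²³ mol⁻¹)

8.9×10²¹ molecules

Photon energy at 277 nm: hc/λ = (6.626×10⁻³⁴)(2.998×10⁸)/(277×10⁻⁹) = 7.171×10⁻¹⁹ J.
Energy delivered: (1.14 W)(5694 s) = 6491 J.
Photons incident: 6491 / 7.171×10⁻¹⁹ = 9.052×10²¹, i.e. 9.052×10²¹/6.022×10²³ = 0.01503 mol.
Product: Φ × n_abs = 0.98 × 0.01503 = 0.01473 mol.
As a count: 0.01473 × 6.022×10²³ = 8.9×10²¹.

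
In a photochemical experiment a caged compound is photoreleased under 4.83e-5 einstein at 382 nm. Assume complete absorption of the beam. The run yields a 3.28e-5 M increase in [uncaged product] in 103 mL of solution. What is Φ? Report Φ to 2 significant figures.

Φ = 0.070

Product: (3.28e-5 M)(0.103 L) = 3.378e-6 mol.
Φ = 3.378e-6 mol / 4.83e-5 mol photons = 0.070.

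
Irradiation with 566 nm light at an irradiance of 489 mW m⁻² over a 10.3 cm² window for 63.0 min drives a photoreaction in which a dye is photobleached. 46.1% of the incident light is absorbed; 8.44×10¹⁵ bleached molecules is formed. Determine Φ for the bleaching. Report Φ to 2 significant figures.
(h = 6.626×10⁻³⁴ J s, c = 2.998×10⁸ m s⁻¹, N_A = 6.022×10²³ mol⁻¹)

Φ = 0.0034

Product: 8.44×10¹⁵ / 6.022×10²³ = 1.402×10⁻⁸ mol.
Photon energy at 566 nm: hc/λ = (6.626×10⁻³⁴)(2.998×10⁸)/(566×10⁻⁹) = 3.510×10⁻¹⁹ J.
Energy delivered: (489 mW m⁻²)(10.3×10⁻⁴ m²)(3780 s) = 1.904 J.
Photons incident: 1.904 / 3.510×10⁻¹⁹ = 5.425×10¹⁸, i.e. 5.425×10¹⁸/6.022×10²³ = 9.009×10⁻⁶ mol.
Photons absorbed: 0.461 × 9.009×10⁻⁶ = 4.153×10⁻⁶ mol.
Φ = 1.402×10⁻⁸ mol / 4.153×10⁻⁶ mol photons = 0.0034.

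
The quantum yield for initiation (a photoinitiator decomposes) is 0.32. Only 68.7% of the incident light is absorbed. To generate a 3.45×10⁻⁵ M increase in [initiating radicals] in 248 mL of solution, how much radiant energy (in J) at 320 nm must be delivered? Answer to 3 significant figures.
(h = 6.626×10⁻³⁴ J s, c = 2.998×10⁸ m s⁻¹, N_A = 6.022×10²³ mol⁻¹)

14.5 J

Product: (3.45×10⁻⁵ M)(0.248 L) = 8.556×10⁻⁶ mol.
Photons that must be absorbed: 8.556×10⁻⁶ / 0.32 = 2.674×10⁻⁵ mol.
Incident photons needed: 2.674×10⁻⁵ / 0.687 = 3.892×10⁻⁵ mol.
Photon energy: hc/λ = 6.208×10⁻¹⁹ J; per mole, 3.738×10⁵ J mol⁻¹.
Energy required: 3.892×10⁻⁵ × 3.738×10⁵ = 14.5 J.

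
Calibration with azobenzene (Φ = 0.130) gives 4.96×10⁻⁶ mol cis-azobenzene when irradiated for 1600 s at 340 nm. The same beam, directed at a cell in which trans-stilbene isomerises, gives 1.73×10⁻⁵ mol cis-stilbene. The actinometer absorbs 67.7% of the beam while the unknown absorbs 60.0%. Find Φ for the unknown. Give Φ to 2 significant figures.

Photons absorbed by the actinometer: 4.96×10⁻⁶ / 0.130 = 3.815×10⁻⁵ mol.
Incident flux: 3.815×10⁻⁵ / 0.677 = 5.635×10⁻⁵ einstein.
Absorbed by unknown: 0.600 × 5.635×10⁻⁵ = 3.381×10⁻⁵ mol.
Φ(unknown) = 1.73×10⁻⁵ / 3.381×10⁻⁵ = 0.51.

Φ = 0.51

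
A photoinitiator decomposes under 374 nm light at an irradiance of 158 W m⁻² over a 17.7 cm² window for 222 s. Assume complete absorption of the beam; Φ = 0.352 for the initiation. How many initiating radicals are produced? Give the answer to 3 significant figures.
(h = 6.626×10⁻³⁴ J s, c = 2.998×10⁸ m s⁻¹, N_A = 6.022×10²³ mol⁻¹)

Photon energy at 374 nm: hc/λ = (6.626×10⁻³⁴)(2.998×10⁸)/(374×10⁻⁹) = 5.311×10⁻¹⁹ J.
Energy delivered: (158 W m⁻²)(17.7×10⁻⁴ m²)(222 s) = 62.08 J.
Photons incident: 62.08 / 5.311×10⁻¹⁹ = 1.169×10²⁰, i.e. 1.169×10²⁰/6.022×10²³ = 1.941×10⁻⁴ mol.
Product: Φ × n_abs = 0.352 × 1.941×10⁻⁴ = 6.832×10⁻⁵ mol.
As a count: 6.832×10⁻⁵ × 6.022×10²³ = 4.11×10¹⁹.

4.11×10¹⁹ initiating radicals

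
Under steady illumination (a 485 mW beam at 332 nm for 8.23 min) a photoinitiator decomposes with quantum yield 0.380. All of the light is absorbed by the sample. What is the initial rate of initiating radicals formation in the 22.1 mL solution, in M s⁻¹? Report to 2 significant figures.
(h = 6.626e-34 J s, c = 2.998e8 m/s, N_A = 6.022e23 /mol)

2.3e-5 M s⁻¹

Photon energy at 332 nm: hc/λ = (6.626e-34)(2.998e8)/(332e-9) = 5.983e-19 J.
Energy delivered: (485 mW)(493.8 s) = 239.5 J.
Photons incident: 239.5 / 5.983e-19 = 4.003e20, i.e. 4.003e20/6.022e23 = 6.647e-4 mol.
Product formed: 0.380 × 6.647e-4 = 2.526e-4 mol.
Rate: 2.526e-4 mol / (493.8 s × 0.0221 L) = 2.3e-5 M s⁻¹.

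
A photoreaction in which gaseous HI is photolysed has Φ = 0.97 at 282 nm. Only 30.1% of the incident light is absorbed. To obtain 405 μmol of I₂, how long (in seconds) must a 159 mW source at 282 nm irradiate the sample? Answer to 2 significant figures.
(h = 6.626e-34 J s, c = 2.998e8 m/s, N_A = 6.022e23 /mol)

t ≈ 3700 s

Product: 405 μmol = 4.05e-4 mol.
Photons that must be absorbed: 4.05e-4 / 0.97 = 4.175e-4 mol.
Incident photons needed: 4.175e-4 / 0.301 = 0.001387 mol.
Photon energy: hc/λ = 7.044e-19 J; per mole, 4.242e5 J mol⁻¹.
Energy required: 0.001387 × 4.242e5 = 588.4 J.
Time: 588.4 J / 0.159 W = 3700 s.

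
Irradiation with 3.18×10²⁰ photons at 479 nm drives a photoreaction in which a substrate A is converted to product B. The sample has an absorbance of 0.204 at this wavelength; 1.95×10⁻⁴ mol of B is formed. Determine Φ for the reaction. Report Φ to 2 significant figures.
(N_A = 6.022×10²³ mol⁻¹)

Φ = 0.99

Moles of photons: 3.18×10²⁰ / 6.022×10²³ = 5.281×10⁻⁴ mol.
Fraction absorbed: 1 − 10^(−0.204) = 0.3748.
Photons absorbed: 0.3748 × 5.281×10⁻⁴ = 1.979×10⁻⁴ mol.
Φ = 1.95×10⁻⁴ mol / 1.979×10⁻⁴ mol photons = 0.99.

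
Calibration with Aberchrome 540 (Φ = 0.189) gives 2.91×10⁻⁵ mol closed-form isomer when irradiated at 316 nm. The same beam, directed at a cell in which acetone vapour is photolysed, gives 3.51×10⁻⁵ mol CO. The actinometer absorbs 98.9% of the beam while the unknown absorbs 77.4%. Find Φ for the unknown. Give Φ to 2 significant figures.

Photons absorbed by the actinometer: 2.91×10⁻⁵ / 0.189 = 1.540×10⁻⁴ mol.
Incident flux: 1.540×10⁻⁴ / 0.989 = 1.557×10⁻⁴ einstein.
Absorbed by unknown: 0.774 × 1.557×10⁻⁴ = 1.205×10⁻⁴ mol.
Φ(unknown) = 3.51×10⁻⁵ / 1.205×10⁻⁴ = 0.29.

Φ = 0.29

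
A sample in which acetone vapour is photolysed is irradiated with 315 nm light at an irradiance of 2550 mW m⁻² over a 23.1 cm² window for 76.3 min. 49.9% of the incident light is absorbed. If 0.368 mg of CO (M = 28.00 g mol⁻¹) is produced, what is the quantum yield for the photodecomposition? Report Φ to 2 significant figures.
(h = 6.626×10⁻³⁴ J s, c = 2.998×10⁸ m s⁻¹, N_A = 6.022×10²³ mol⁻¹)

Φ = 0.37

Product: 0.368 mg / 28.00 g mol⁻¹ = 1.314×10⁻⁵ mol.
Photon energy at 315 nm: hc/λ = (6.626×10⁻³⁴)(2.998×10⁸)/(315×10⁻⁹) = 6.306×10⁻¹⁹ J.
Energy delivered: (2550 mW m⁻²)(23.1×10⁻⁴ m²)(4578 s) = 26.97 J.
Photons incident: 26.97 / 6.306×10⁻¹⁹ = 4.277×10¹⁹, i.e. 4.277×10¹⁹/6.022×10²³ = 7.102×10⁻⁵ mol.
Photons absorbed: 0.499 × 7.102×10⁻⁵ = 3.544×10⁻⁵ mol.
Φ = 1.314×10⁻⁵ mol / 3.544×10⁻⁵ mol photons = 0.37.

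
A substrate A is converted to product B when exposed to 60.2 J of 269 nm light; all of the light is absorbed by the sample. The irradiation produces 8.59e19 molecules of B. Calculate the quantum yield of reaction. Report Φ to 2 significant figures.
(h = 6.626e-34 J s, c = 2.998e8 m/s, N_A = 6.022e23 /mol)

Φ = 1.1

Product: 8.59e19 / 6.022e23 = 1.426e-4 mol.
Photon energy at 269 nm: hc/λ = (6.626e-34)(2.998e8)/(269e-9) = 7.385e-19 J.
Photons incident: 60.2 / 7.385e-19 = 8.152e19, i.e. 8.152e19/6.022e23 = 1.354e-4 mol.
Φ = 1.426e-4 mol / 1.354e-4 mol photons = 1.1.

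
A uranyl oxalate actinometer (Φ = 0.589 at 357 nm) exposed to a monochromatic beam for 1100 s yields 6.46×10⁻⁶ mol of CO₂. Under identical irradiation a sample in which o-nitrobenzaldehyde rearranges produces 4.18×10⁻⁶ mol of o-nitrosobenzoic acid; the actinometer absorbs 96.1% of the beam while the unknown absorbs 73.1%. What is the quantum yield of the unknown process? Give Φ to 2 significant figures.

Φ = 0.50

Photons absorbed by the actinometer: 6.46×10⁻⁶ / 0.589 = 1.097×10⁻⁵ mol.
Incident flux: 1.097×10⁻⁵ / 0.961 = 1.142×10⁻⁵ einstein.
Absorbed by unknown: 0.731 × 1.142×10⁻⁵ = 8.348×10⁻⁶ mol.
Φ(unknown) = 4.18×10⁻⁶ / 8.348×10⁻⁶ = 0.50.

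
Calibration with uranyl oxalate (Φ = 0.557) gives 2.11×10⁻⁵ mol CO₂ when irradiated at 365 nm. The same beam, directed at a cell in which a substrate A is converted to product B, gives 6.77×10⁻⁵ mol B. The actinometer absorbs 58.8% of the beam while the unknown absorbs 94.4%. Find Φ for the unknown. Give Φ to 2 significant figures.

Photons absorbed by the actinometer: 2.11×10⁻⁵ / 0.557 = 3.788×10⁻⁵ mol.
Incident flux: 3.788×10⁻⁵ / 0.588 = 6.442×10⁻⁵ einstein.
Absorbed by unknown: 0.944 × 6.442×10⁻⁵ = 6.081×10⁻⁵ mol.
Φ(unknown) = 6.77×10⁻⁵ / 6.081×10⁻⁵ = 1.1.

Φ = 1.1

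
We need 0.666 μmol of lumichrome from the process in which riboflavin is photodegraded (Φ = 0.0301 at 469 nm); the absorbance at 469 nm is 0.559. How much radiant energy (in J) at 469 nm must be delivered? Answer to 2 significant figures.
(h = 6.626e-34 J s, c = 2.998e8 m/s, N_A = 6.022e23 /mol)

Product: 0.666 μmol = 6.66e-7 mol.
Photons that must be absorbed: 6.66e-7 / 0.0301 = 2.213e-5 mol.
Fraction absorbed: 1 − 10^(−0.559) = 0.7239.
Incident photons needed: 2.213e-5 / 0.7239 = 3.057e-5 mol.
Photon energy: hc/λ = 4.236e-19 J; per mole, 2.551e5 J mol⁻¹.
Energy required: 3.057e-5 × 2.551e5 = 7.8 J.

7.8 J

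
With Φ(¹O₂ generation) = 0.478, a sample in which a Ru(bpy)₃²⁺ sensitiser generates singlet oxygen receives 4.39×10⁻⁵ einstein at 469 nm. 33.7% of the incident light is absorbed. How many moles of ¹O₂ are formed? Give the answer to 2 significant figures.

7.1×10⁻⁶ mol

Photons absorbed: 0.337 × 4.39×10⁻⁵ = 1.479×10⁻⁵ mol.
Product: Φ × n_abs = 0.478 × 1.479×10⁻⁵ = 7.070×10⁻⁶ mol.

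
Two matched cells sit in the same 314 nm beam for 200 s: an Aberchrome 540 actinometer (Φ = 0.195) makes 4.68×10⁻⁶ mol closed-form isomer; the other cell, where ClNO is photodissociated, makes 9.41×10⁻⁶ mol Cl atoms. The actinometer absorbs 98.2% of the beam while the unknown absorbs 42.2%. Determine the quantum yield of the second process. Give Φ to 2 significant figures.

Photons absorbed by the actinometer: 4.68×10⁻⁶ / 0.195 = 2.400×10⁻⁵ mol.
Incident flux: 2.400×10⁻⁵ / 0.982 = 2.444×10⁻⁵ einstein.
Absorbed by unknown: 0.422 × 2.444×10⁻⁵ = 1.031×10⁻⁵ mol.
Φ(unknown) = 9.41×10⁻⁶ / 1.031×10⁻⁵ = 0.91.

Φ = 0.91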